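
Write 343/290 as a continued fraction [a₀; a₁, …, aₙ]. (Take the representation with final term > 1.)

[1; 5, 2, 8, 3]

343 = 1*290 + 53
290 = 5*53 + 25
53 = 2*25 + 3
25 = 8*3 + 1
3 = 3*1 + 0  (stop)
So 343/290 = [1; 5, 2, 8, 3].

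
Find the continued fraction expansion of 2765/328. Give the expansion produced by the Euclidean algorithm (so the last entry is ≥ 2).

[8; 2, 3, 15, 3]

2765 = 8×328 + 141
328 = 2×141 + 46
141 = 3×46 + 3
46 = 15×3 + 1
3 = 3×1 + 0  (stop)
So 2765/328 = [8; 2, 3, 15, 3].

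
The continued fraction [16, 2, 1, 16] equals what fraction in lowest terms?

817/50

Fold from the inside: start with 16/1.
  1 + 1/16 = 17/16
  2 + 16/17 = 50/17
  16 + 17/50 = 817/50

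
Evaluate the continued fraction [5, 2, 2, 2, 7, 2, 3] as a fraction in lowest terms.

3569/659

Using pₖ = aₖpₖ₋₁ + pₖ₋₂ and qₖ = aₖqₖ₋₁ + qₖ₋₂:
  k=0: a=5, p=5, q=1
  k=1: a=2, p=11, q=2
  k=2: a=2, p=27, q=5
  k=3: a=2, p=65, q=12
  k=4: a=7, p=482, q=89
  k=5: a=2, p=1029, q=190
  k=6: a=3, p=3569, q=659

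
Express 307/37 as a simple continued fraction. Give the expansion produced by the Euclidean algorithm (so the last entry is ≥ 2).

307 = 8×37 + 11
37 = 3×11 + 4
11 = 2×4 + 3
4 = 1×3 + 1
3 = 3×1 + 0  (stop)
So 307/37 = [8; 3, 2, 1, 3].

[8; 3, 2, 1, 3]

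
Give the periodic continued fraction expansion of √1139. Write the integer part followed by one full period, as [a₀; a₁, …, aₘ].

a₀ = ⌊√1139⌋ = 33.
With m₀=0, d₀=1 and mₖ₊₁ = dₖaₖ − mₖ, dₖ₊₁ = (n − mₖ₊₁²)/dₖ, aₖ₊₁ = ⌊(a₀+mₖ₊₁)/dₖ₊₁⌋:
  k=1: m=33, d=50, a=1
  k=2: m=17, d=17, a=2
  k=3: m=17, d=50, a=1
  k=4: m=33, d=1, a=66
d=1 and a=2a₀=66 at k=4, so the next step gives (m, d) = (33, 50) again — its k=1 value — and the period has length 4.

[33; 1, 2, 1, 66]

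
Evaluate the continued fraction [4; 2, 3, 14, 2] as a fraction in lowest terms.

Using pₖ = aₖpₖ₋₁ + pₖ₋₂ and qₖ = aₖqₖ₋₁ + qₖ₋₂:
  k=0: a=4, p=4, q=1
  k=1: a=2, p=9, q=2
  k=2: a=3, p=31, q=7
  k=3: a=14, p=443, q=100
  k=4: a=2, p=917, q=207

917/207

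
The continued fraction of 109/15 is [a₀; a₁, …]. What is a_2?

1

109 = 7·15 + 4   →  a_0 = 7
15 = 3·4 + 3   →  a_1 = 3
4 = 1·3 + 1   →  a_2 = 1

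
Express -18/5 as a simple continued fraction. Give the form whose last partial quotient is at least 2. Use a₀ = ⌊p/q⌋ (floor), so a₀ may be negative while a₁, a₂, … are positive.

-18 = -4×5 + 2
5 = 2×2 + 1
2 = 2×1 + 0  (stop)
So -18/5 = [-4; 2, 2].

[-4; 2, 2]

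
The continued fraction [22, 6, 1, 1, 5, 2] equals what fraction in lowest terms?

Using pₖ = aₖpₖ₋₁ + pₖ₋₂ and qₖ = aₖqₖ₋₁ + qₖ₋₂:
  k=0: a=22, p=22, q=1
  k=1: a=6, p=133, q=6
  k=2: a=1, p=155, q=7
  k=3: a=1, p=288, q=13
  k=4: a=5, p=1595, q=72
  k=5: a=2, p=3478, q=157

3478/157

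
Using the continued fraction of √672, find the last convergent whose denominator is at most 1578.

√672 = [25; 1, 11, 1, 50, …] (period length 4).
Convergents:
  p_0/q_0 = 25/1
  p_1/q_1 = 26/1
  p_2/q_2 = 311/12
  p_3/q_3 = 337/13
  p_4/q_4 = 17161/662
  p_5/q_5 = 17498/675
  p_6/q_6 = 209639/8087
q_5 = 675 ≤ 1578 < 8087 = q_6, so the answer is 17498/675.

17498/675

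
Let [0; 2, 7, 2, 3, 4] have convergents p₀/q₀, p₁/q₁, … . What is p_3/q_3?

Using pₖ = aₖpₖ₋₁ + pₖ₋₂, qₖ = aₖqₖ₋₁ + qₖ₋₂ (with p₋₁=1, p₋₂=0, q₋₁=0, q₋₂=1):
  k=0: a=0, p=0, q=1
  k=1: a=2, p=1, q=2
  k=2: a=7, p=7, q=15
  k=3: a=2, p=15, q=32

15/32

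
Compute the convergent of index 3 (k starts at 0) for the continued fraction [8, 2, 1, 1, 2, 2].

Using pₖ = aₖpₖ₋₁ + pₖ₋₂, qₖ = aₖqₖ₋₁ + qₖ₋₂ (with p₋₁=1, p₋₂=0, q₋₁=0, q₋₂=1):
  k=0: a=8, p=8, q=1
  k=1: a=2, p=17, q=2
  k=2: a=1, p=25, q=3
  k=3: a=1, p=42, q=5

42/5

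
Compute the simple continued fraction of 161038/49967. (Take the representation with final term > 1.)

[3; 4, 2, 18, 8, 12, 3]

161038 = 3*49967 + 11137
49967 = 4*11137 + 5419
11137 = 2*5419 + 299
5419 = 18*299 + 37
299 = 8*37 + 3
37 = 12*3 + 1
3 = 3*1 + 0  (stop)
So 161038/49967 = [3; 4, 2, 18, 8, 12, 3].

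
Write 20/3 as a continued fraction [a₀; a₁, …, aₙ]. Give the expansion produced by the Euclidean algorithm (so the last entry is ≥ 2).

[6; 1, 2]

20 = 6*3 + 2
3 = 1*2 + 1
2 = 2*1 + 0  (stop)
So 20/3 = [6; 1, 2].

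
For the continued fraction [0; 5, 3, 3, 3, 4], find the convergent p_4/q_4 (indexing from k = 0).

Using pₖ = aₖpₖ₋₁ + pₖ₋₂, qₖ = aₖqₖ₋₁ + qₖ₋₂ (with p₋₁=1, p₋₂=0, q₋₁=0, q₋₂=1):
  k=0: a=0, p=0, q=1
  k=1: a=5, p=1, q=5
  k=2: a=3, p=3, q=16
  k=3: a=3, p=10, q=53
  k=4: a=3, p=33, q=175

33/175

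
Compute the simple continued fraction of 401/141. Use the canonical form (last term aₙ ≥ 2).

401 = 2*141 + 119
141 = 1*119 + 22
119 = 5*22 + 9
22 = 2*9 + 4
9 = 2*4 + 1
4 = 4*1 + 0  (stop)
So 401/141 = [2; 1, 5, 2, 2, 4].

[2; 1, 5, 2, 2, 4]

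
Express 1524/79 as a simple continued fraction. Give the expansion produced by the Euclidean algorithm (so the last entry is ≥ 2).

1524 = 19·79 + 23
79 = 3·23 + 10
23 = 2·10 + 3
10 = 3·3 + 1
3 = 3·1 + 0  (stop)
So 1524/79 = [19; 3, 2, 3, 3].

[19; 3, 2, 3, 3]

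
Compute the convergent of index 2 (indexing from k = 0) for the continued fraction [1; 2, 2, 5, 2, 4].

Using pₖ = aₖpₖ₋₁ + pₖ₋₂, qₖ = aₖqₖ₋₁ + qₖ₋₂ (with p₋₁=1, p₋₂=0, q₋₁=0, q₋₂=1):
  k=0: a=1, p=1, q=1
  k=1: a=2, p=3, q=2
  k=2: a=2, p=7, q=5

7/5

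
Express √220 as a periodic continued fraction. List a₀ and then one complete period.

[14; 1, 4, 1, 28]

a₀ = ⌊√220⌋ = 14.
With m₀=0, d₀=1 and mₖ₊₁ = dₖaₖ − mₖ, dₖ₊₁ = (n − mₖ₊₁²)/dₖ, aₖ₊₁ = ⌊(a₀+mₖ₊₁)/dₖ₊₁⌋:
  k=1: m=14, d=24, a=1
  k=2: m=10, d=5, a=4
  k=3: m=10, d=24, a=1
  k=4: m=14, d=1, a=28
d=1 and a=2a₀=28 at k=4, so the next step gives (m, d) = (14, 24) again — its k=1 value — and the period has length 4.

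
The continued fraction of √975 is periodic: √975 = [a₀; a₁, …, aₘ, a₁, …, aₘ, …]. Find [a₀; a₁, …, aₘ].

a₀ = ⌊√975⌋ = 31.
With m₀=0, d₀=1 and mₖ₊₁ = dₖaₖ − mₖ, dₖ₊₁ = (n − mₖ₊₁²)/dₖ, aₖ₊₁ = ⌊(a₀+mₖ₊₁)/dₖ₊₁⌋:
  k=1: m=31, d=14, a=4
  k=2: m=25, d=25, a=2
  k=3: m=25, d=14, a=4
  k=4: m=31, d=1, a=62
d=1 and a=2a₀=62 at k=4, so the next step gives (m, d) = (31, 14) again — its k=1 value — and the period has length 4.

[31; 4, 2, 4, 62]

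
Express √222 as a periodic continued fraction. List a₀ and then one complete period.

[14; 1, 8, 1, 28]

a₀ = ⌊√222⌋ = 14.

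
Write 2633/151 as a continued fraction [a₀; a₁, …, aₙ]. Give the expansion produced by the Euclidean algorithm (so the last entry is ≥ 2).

[17; 2, 3, 2, 9]

2633 = 17·151 + 66
151 = 2·66 + 19
66 = 3·19 + 9
19 = 2·9 + 1
9 = 9·1 + 0  (stop)
So 2633/151 = [17; 2, 3, 2, 9].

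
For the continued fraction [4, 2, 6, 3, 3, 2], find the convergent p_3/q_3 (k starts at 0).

183/41

Using pₖ = aₖpₖ₋₁ + pₖ₋₂, qₖ = aₖqₖ₋₁ + qₖ₋₂ (with p₋₁=1, p₋₂=0, q₋₁=0, q₋₂=1):
  k=0: a=4, p=4, q=1
  k=1: a=2, p=9, q=2
  k=2: a=6, p=58, q=13
  k=3: a=3, p=183, q=41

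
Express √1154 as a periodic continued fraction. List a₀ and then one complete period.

[33; 1, 32, 1, 66]

a₀ = ⌊√1154⌋ = 33.
With m₀=0, d₀=1 and mₖ₊₁ = dₖaₖ − mₖ, dₖ₊₁ = (n − mₖ₊₁²)/dₖ, aₖ₊₁ = ⌊(a₀+mₖ₊₁)/dₖ₊₁⌋:
  k=1: m=33, d=65, a=1
  k=2: m=32, d=2, a=32
  k=3: m=32, d=65, a=1
  k=4: m=33, d=1, a=66
d=1 and a=2a₀=66 at k=4, so the next step gives (m, d) = (33, 65) again — its k=1 value — and the period has length 4.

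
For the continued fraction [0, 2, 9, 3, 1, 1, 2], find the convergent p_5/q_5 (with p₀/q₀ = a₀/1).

Using pₖ = aₖpₖ₋₁ + pₖ₋₂, qₖ = aₖqₖ₋₁ + qₖ₋₂ (with p₋₁=1, p₋₂=0, q₋₁=0, q₋₂=1):
  k=0: a=0, p=0, q=1
  k=1: a=2, p=1, q=2
  k=2: a=9, p=9, q=19
  k=3: a=3, p=28, q=59
  k=4: a=1, p=37, q=78
  k=5: a=1, p=65, q=137

65/137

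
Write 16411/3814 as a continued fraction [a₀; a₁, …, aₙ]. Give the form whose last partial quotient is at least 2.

[4; 3, 3, 3, 4, 3, 8]

16411 = 4·3814 + 1155
3814 = 3·1155 + 349
1155 = 3·349 + 108
349 = 3·108 + 25
108 = 4·25 + 8
25 = 3·8 + 1
8 = 8·1 + 0  (stop)
So 16411/3814 = [4; 3, 3, 3, 4, 3, 8].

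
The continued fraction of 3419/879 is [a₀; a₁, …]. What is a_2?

3419 = 3·879 + 782   →  a_0 = 3
879 = 1·782 + 97   →  a_1 = 1
782 = 8·97 + 6   →  a_2 = 8

8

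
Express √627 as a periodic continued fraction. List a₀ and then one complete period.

[25; 25, 50]

a₀ = ⌊√627⌋ = 25.
With m₀=0, d₀=1 and mₖ₊₁ = dₖaₖ − mₖ, dₖ₊₁ = (n − mₖ₊₁²)/dₖ, aₖ₊₁ = ⌊(a₀+mₖ₊₁)/dₖ₊₁⌋:
  k=1: m=25, d=2, a=25
  k=2: m=25, d=1, a=50
d=1 and a=2a₀=50 at k=2, so the next step gives (m, d) = (25, 2) again — its k=1 value — and the period has length 2.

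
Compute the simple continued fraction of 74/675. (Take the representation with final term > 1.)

74 = 0*675 + 74
675 = 9*74 + 9
74 = 8*9 + 2
9 = 4*2 + 1
2 = 2*1 + 0  (stop)
So 74/675 = [0; 9, 8, 4, 2].

[0; 9, 8, 4, 2]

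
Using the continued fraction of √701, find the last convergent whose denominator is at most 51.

√701 = [26; 2, 10, 10, 2, 52, …] (period length 5).
Convergents:
  p_0/q_0 = 26/1
  p_1/q_1 = 53/2
  p_2/q_2 = 556/21
  p_3/q_3 = 5613/212
q_2 = 21 ≤ 51 < 212 = q_3, so the answer is 556/21.

556/21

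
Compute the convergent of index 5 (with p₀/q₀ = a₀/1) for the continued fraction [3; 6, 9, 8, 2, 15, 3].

Using pₖ = aₖpₖ₋₁ + pₖ₋₂, qₖ = aₖqₖ₋₁ + qₖ₋₂ (with p₋₁=1, p₋₂=0, q₋₁=0, q₋₂=1):
  k=0: a=3, p=3, q=1
  k=1: a=6, p=19, q=6
  k=2: a=9, p=174, q=55
  k=3: a=8, p=1411, q=446
  k=4: a=2, p=2996, q=947
  k=5: a=15, p=46351, q=14651

46351/14651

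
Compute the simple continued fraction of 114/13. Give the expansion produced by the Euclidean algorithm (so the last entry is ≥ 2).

114 = 8·13 + 10
13 = 1·10 + 3
10 = 3·3 + 1
3 = 3·1 + 0  (stop)
So 114/13 = [8; 1, 3, 3].

[8; 1, 3, 3]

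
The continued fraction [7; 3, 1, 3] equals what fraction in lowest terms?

109/15

Fold from the inside: start with 3/1.
  1 + 1/3 = 4/3
  3 + 3/4 = 15/4
  7 + 4/15 = 109/15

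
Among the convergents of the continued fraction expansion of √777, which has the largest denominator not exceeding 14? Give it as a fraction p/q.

223/8

√777 = [27; 1, 6, 1, 54, …] (period length 4).
Convergents:
  p_0/q_0 = 27/1
  p_1/q_1 = 28/1
  p_2/q_2 = 195/7
  p_3/q_3 = 223/8
  p_4/q_4 = 12237/439
q_3 = 8 ≤ 14 < 439 = q_4, so the answer is 223/8.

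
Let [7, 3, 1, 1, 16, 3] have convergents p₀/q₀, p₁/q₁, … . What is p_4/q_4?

845/116

Using pₖ = aₖpₖ₋₁ + pₖ₋₂, qₖ = aₖqₖ₋₁ + qₖ₋₂ (with p₋₁=1, p₋₂=0, q₋₁=0, q₋₂=1):
  k=0: a=7, p=7, q=1
  k=1: a=3, p=22, q=3
  k=2: a=1, p=29, q=4
  k=3: a=1, p=51, q=7
  k=4: a=16, p=845, q=116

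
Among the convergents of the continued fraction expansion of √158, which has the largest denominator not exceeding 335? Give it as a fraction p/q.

√158 = [12; 1, 1, 3, 12, 3, 1, 1, 24, …] (period length 8).
Convergents:
  p_0/q_0 = 12/1
  p_1/q_1 = 13/1
  p_2/q_2 = 25/2
  p_3/q_3 = 88/7
  p_4/q_4 = 1081/86
  p_5/q_5 = 3331/265
  p_6/q_6 = 4412/351
q_5 = 265 ≤ 335 < 351 = q_6, so the answer is 3331/265.

3331/265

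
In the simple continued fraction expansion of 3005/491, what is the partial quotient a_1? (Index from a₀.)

8

3005 = 6·491 + 59   →  a_0 = 6
491 = 8·59 + 19   →  a_1 = 8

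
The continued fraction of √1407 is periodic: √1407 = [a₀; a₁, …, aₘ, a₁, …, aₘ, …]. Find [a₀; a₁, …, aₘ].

a₀ = ⌊√1407⌋ = 37.
With m₀=0, d₀=1 and mₖ₊₁ = dₖaₖ − mₖ, dₖ₊₁ = (n − mₖ₊₁²)/dₖ, aₖ₊₁ = ⌊(a₀+mₖ₊₁)/dₖ₊₁⌋:
  k=1: m=37, d=38, a=1
  k=2: m=1, d=37, a=1
  k=3: m=36, d=3, a=24
  k=4: m=36, d=37, a=1
  k=5: m=1, d=38, a=1
  k=6: m=37, d=1, a=74
d=1 and a=2a₀=74 at k=6, so the next step gives (m, d) = (37, 38) again — its k=1 value — and the period has length 6.

[37; 1, 1, 24, 1, 1, 74]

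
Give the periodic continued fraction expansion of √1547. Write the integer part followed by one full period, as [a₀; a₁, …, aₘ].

[39; 3, 78]

a₀ = ⌊√1547⌋ = 39.
With m₀=0, d₀=1 and mₖ₊₁ = dₖaₖ − mₖ, dₖ₊₁ = (n − mₖ₊₁²)/dₖ, aₖ₊₁ = ⌊(a₀+mₖ₊₁)/dₖ₊₁⌋:
  k=1: m=39, d=26, a=3
  k=2: m=39, d=1, a=78
d=1 and a=2a₀=78 at k=2, so the next step gives (m, d) = (39, 26) again — its k=1 value — and the period has length 2.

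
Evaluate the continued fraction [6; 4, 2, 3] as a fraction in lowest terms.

193/31

Using pₖ = aₖpₖ₋₁ + pₖ₋₂ and qₖ = aₖqₖ₋₁ + qₖ₋₂:
  k=0: a=6, p=6, q=1
  k=1: a=4, p=25, q=4
  k=2: a=2, p=56, q=9
  k=3: a=3, p=193, q=31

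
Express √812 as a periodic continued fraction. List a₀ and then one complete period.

[28; 2, 56]

a₀ = ⌊√812⌋ = 28.
With m₀=0, d₀=1 and mₖ₊₁ = dₖaₖ − mₖ, dₖ₊₁ = (n − mₖ₊₁²)/dₖ, aₖ₊₁ = ⌊(a₀+mₖ₊₁)/dₖ₊₁⌋:
  k=1: m=28, d=28, a=2
  k=2: m=28, d=1, a=56
d=1 and a=2a₀=56 at k=2, so the next step gives (m, d) = (28, 28) again — its k=1 value — and the period has length 2.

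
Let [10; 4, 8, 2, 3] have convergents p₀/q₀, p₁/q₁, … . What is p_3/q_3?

Using pₖ = aₖpₖ₋₁ + pₖ₋₂, qₖ = aₖqₖ₋₁ + qₖ₋₂ (with p₋₁=1, p₋₂=0, q₋₁=0, q₋₂=1):
  k=0: a=10, p=10, q=1
  k=1: a=4, p=41, q=4
  k=2: a=8, p=338, q=33
  k=3: a=2, p=717, q=70

717/70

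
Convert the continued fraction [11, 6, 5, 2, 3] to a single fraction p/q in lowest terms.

Using pₖ = aₖpₖ₋₁ + pₖ₋₂ and qₖ = aₖqₖ₋₁ + qₖ₋₂:
  k=0: a=11, p=11, q=1
  k=1: a=6, p=67, q=6
  k=2: a=5, p=346, q=31
  k=3: a=2, p=759, q=68
  k=4: a=3, p=2623, q=235

2623/235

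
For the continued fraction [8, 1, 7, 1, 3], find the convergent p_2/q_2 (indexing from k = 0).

Using pₖ = aₖpₖ₋₁ + pₖ₋₂, qₖ = aₖqₖ₋₁ + qₖ₋₂ (with p₋₁=1, p₋₂=0, q₋₁=0, q₋₂=1):
  k=0: a=8, p=8, q=1
  k=1: a=1, p=9, q=1
  k=2: a=7, p=71, q=8

71/8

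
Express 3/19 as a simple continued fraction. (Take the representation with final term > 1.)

3 = 0*19 + 3
19 = 6*3 + 1
3 = 3*1 + 0  (stop)
So 3/19 = [0; 6, 3].

[0; 6, 3]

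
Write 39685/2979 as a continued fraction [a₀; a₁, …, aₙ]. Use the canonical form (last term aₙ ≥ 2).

[13; 3, 9, 8, 13]

39685 = 13·2979 + 958
2979 = 3·958 + 105
958 = 9·105 + 13
105 = 8·13 + 1
13 = 13·1 + 0  (stop)
So 39685/2979 = [13; 3, 9, 8, 13].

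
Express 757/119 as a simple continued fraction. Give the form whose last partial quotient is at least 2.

[6; 2, 1, 3, 3, 3]

757 = 6·119 + 43
119 = 2·43 + 33
43 = 1·33 + 10
33 = 3·10 + 3
10 = 3·3 + 1
3 = 3·1 + 0  (stop)
So 757/119 = [6; 2, 1, 3, 3, 3].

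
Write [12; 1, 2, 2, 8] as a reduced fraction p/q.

Using pₖ = aₖpₖ₋₁ + pₖ₋₂ and qₖ = aₖqₖ₋₁ + qₖ₋₂:
  k=0: a=12, p=12, q=1
  k=1: a=1, p=13, q=1
  k=2: a=2, p=38, q=3
  k=3: a=2, p=89, q=7
  k=4: a=8, p=750, q=59

750/59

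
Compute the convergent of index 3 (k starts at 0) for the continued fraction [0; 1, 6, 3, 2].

Using pₖ = aₖpₖ₋₁ + pₖ₋₂, qₖ = aₖqₖ₋₁ + qₖ₋₂ (with p₋₁=1, p₋₂=0, q₋₁=0, q₋₂=1):
  k=0: a=0, p=0, q=1
  k=1: a=1, p=1, q=1
  k=2: a=6, p=6, q=7
  k=3: a=3, p=19, q=22

19/22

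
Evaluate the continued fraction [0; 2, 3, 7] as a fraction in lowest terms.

22/51

Fold from the inside: start with 7/1.
  3 + 1/7 = 22/7
  2 + 7/22 = 51/22
  0 + 22/51 = 22/51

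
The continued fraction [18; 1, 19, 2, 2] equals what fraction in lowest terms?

1933/102

Fold from the inside: start with 2/1.
  2 + 1/2 = 5/2
  19 + 2/5 = 97/5
  1 + 5/97 = 102/97
  18 + 97/102 = 1933/102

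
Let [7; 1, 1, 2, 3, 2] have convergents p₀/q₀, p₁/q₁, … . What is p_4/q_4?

Using pₖ = aₖpₖ₋₁ + pₖ₋₂, qₖ = aₖqₖ₋₁ + qₖ₋₂ (with p₋₁=1, p₋₂=0, q₋₁=0, q₋₂=1):
  k=0: a=7, p=7, q=1
  k=1: a=1, p=8, q=1
  k=2: a=1, p=15, q=2
  k=3: a=2, p=38, q=5
  k=4: a=3, p=129, q=17

129/17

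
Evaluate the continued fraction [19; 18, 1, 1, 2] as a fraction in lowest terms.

1772/93

Using pₖ = aₖpₖ₋₁ + pₖ₋₂ and qₖ = aₖqₖ₋₁ + qₖ₋₂:
  k=0: a=19, p=19, q=1
  k=1: a=18, p=343, q=18
  k=2: a=1, p=362, q=19
  k=3: a=1, p=705, q=37
  k=4: a=2, p=1772, q=93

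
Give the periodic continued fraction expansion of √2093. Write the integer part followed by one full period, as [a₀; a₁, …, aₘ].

[45; 1, 2, 1, 90]

a₀ = ⌊√2093⌋ = 45.
With m₀=0, d₀=1 and mₖ₊₁ = dₖaₖ − mₖ, dₖ₊₁ = (n − mₖ₊₁²)/dₖ, aₖ₊₁ = ⌊(a₀+mₖ₊₁)/dₖ₊₁⌋:
  k=1: m=45, d=68, a=1
  k=2: m=23, d=23, a=2
  k=3: m=23, d=68, a=1
  k=4: m=45, d=1, a=90
d=1 and a=2a₀=90 at k=4, so the next step gives (m, d) = (45, 68) again — its k=1 value — and the period has length 4.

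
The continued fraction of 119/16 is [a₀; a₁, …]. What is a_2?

3

119 = 7·16 + 7   →  a_0 = 7
16 = 2·7 + 2   →  a_1 = 2
7 = 3·2 + 1   →  a_2 = 3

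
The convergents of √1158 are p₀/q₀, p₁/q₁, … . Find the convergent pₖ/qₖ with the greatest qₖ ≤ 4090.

√1158 = [34; 34, 68, …] (period length 2).
Convergents:
  p_0/q_0 = 34/1
  p_1/q_1 = 1157/34
  p_2/q_2 = 78710/2313
  p_3/q_3 = 2677297/78676
q_2 = 2313 ≤ 4090 < 78676 = q_3, so the answer is 78710/2313.

78710/2313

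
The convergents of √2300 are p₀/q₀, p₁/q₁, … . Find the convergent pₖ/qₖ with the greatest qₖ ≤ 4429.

√2300 = [47; 1, 22, 1, 94, …] (period length 4).
Convergents:
  p_0/q_0 = 47/1
  p_1/q_1 = 48/1
  p_2/q_2 = 1103/23
  p_3/q_3 = 1151/24
  p_4/q_4 = 109297/2279
  p_5/q_5 = 110448/2303
  p_6/q_6 = 2539153/52945
q_5 = 2303 ≤ 4429 < 52945 = q_6, so the answer is 110448/2303.

110448/2303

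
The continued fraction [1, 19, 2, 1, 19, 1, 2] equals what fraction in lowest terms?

Using pₖ = aₖpₖ₋₁ + pₖ₋₂ and qₖ = aₖqₖ₋₁ + qₖ₋₂:
  k=0: a=1, p=1, q=1
  k=1: a=19, p=20, q=19
  k=2: a=2, p=41, q=39
  k=3: a=1, p=61, q=58
  k=4: a=19, p=1200, q=1141
  k=5: a=1, p=1261, q=1199
  k=6: a=2, p=3722, q=3539

3722/3539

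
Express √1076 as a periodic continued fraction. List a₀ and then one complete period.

a₀ = ⌊√1076⌋ = 32.
With m₀=0, d₀=1 and mₖ₊₁ = dₖaₖ − mₖ, dₖ₊₁ = (n − mₖ₊₁²)/dₖ, aₖ₊₁ = ⌊(a₀+mₖ₊₁)/dₖ₊₁⌋:
  k=1: m=32, d=52, a=1
  k=2: m=20, d=13, a=4
  k=3: m=32, d=4, a=16
  k=4: m=32, d=13, a=4
  k=5: m=20, d=52, a=1
  k=6: m=32, d=1, a=64
d=1 and a=2a₀=64 at k=6, so the next step gives (m, d) = (32, 52) again — its k=1 value — and the period has length 6.

[32; 1, 4, 16, 4, 1, 64]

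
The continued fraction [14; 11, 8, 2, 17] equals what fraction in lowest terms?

46525/3302

Using pₖ = aₖpₖ₋₁ + pₖ₋₂ and qₖ = aₖqₖ₋₁ + qₖ₋₂:
  k=0: a=14, p=14, q=1
  k=1: a=11, p=155, q=11
  k=2: a=8, p=1254, q=89
  k=3: a=2, p=2663, q=189
  k=4: a=17, p=46525, q=3302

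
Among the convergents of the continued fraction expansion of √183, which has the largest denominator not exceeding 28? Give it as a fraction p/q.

√183 = [13; 1, 1, 8, 1, 1, 26, …] (period length 6).
Convergents:
  p_0/q_0 = 13/1
  p_1/q_1 = 14/1
  p_2/q_2 = 27/2
  p_3/q_3 = 230/17
  p_4/q_4 = 257/19
  p_5/q_5 = 487/36
q_4 = 19 ≤ 28 < 36 = q_5, so the answer is 257/19.

257/19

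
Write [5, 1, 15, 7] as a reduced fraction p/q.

671/113

Using pₖ = aₖpₖ₋₁ + pₖ₋₂ and qₖ = aₖqₖ₋₁ + qₖ₋₂:
  k=0: a=5, p=5, q=1
  k=1: a=1, p=6, q=1
  k=2: a=15, p=95, q=16
  k=3: a=7, p=671, q=113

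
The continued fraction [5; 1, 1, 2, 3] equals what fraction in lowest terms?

95/17

Fold from the inside: start with 3/1.
  2 + 1/3 = 7/3
  1 + 3/7 = 10/7
  1 + 7/10 = 17/10
  5 + 10/17 = 95/17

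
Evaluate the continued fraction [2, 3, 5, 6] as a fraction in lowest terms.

Fold from the inside: start with 6/1.
  5 + 1/6 = 31/6
  3 + 6/31 = 99/31
  2 + 31/99 = 229/99

229/99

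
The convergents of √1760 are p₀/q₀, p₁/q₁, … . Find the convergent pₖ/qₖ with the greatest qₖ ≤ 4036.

√1760 = [41; 1, 19, 1, 82, …] (period length 4).
Convergents:
  p_0/q_0 = 41/1
  p_1/q_1 = 42/1
  p_2/q_2 = 839/20
  p_3/q_3 = 881/21
  p_4/q_4 = 73081/1742
  p_5/q_5 = 73962/1763
  p_6/q_6 = 1478359/35239
q_5 = 1763 ≤ 4036 < 35239 = q_6, so the answer is 73962/1763.

73962/1763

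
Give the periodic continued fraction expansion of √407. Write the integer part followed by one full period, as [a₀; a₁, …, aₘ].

[20; 5, 1, 2, 1, 5, 40]

a₀ = ⌊√407⌋ = 20.
With m₀=0, d₀=1 and mₖ₊₁ = dₖaₖ − mₖ, dₖ₊₁ = (n − mₖ₊₁²)/dₖ, aₖ₊₁ = ⌊(a₀+mₖ₊₁)/dₖ₊₁⌋:
  k=1: m=20, d=7, a=5
  k=2: m=15, d=26, a=1
  k=3: m=11, d=11, a=2
  k=4: m=11, d=26, a=1
  k=5: m=15, d=7, a=5
  k=6: m=20, d=1, a=40
d=1 and a=2a₀=40 at k=6, so the next step gives (m, d) = (20, 7) again — its k=1 value — and the period has length 6.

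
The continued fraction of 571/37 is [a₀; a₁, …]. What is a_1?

2

571 = 15·37 + 16   →  a_0 = 15
37 = 2·16 + 5   →  a_1 = 2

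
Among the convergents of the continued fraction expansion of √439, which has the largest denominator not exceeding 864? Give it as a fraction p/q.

18019/860

√439 = [20; 1, 19, 1, 40, …] (period length 4).
Convergents:
  p_0/q_0 = 20/1
  p_1/q_1 = 21/1
  p_2/q_2 = 419/20
  p_3/q_3 = 440/21
  p_4/q_4 = 18019/860
  p_5/q_5 = 18459/881
q_4 = 860 ≤ 864 < 881 = q_5, so the answer is 18019/860.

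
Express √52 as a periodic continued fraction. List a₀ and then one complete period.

[7; 4, 1, 2, 1, 4, 14]

a₀ = ⌊√52⌋ = 7.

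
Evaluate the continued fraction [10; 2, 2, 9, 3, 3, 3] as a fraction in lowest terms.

16657/1601

Fold from the inside: start with 3/1.
  3 + 1/3 = 10/3
  3 + 3/10 = 33/10
  9 + 10/33 = 307/33
  2 + 33/307 = 647/307
  2 + 307/647 = 1601/647
  10 + 647/1601 = 16657/1601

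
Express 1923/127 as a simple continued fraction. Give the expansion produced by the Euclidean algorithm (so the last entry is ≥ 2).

[15; 7, 18]

1923 = 15*127 + 18
127 = 7*18 + 1
18 = 18*1 + 0  (stop)
So 1923/127 = [15; 7, 18].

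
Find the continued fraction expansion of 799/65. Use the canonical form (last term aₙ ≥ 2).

799 = 12*65 + 19
65 = 3*19 + 8
19 = 2*8 + 3
8 = 2*3 + 2
3 = 1*2 + 1
2 = 2*1 + 0  (stop)
So 799/65 = [12; 3, 2, 2, 1, 2].

[12; 3, 2, 2, 1, 2]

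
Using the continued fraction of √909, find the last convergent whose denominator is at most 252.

√909 = [30; 6, 1, 2, 6, 2, 1, 6, 60, …] (period length 8).
Convergents:
  p_0/q_0 = 30/1
  p_1/q_1 = 181/6
  p_2/q_2 = 211/7
  p_3/q_3 = 603/20
  p_4/q_4 = 3829/127
  p_5/q_5 = 8261/274
q_4 = 127 ≤ 252 < 274 = q_5, so the answer is 3829/127.

3829/127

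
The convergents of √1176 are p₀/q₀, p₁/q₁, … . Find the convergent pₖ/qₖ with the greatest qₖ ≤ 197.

√1176 = [34; 3, 2, 2, 2, 3, 68, …] (period length 6).
Convergents:
  p_0/q_0 = 34/1
  p_1/q_1 = 103/3
  p_2/q_2 = 240/7
  p_3/q_3 = 583/17
  p_4/q_4 = 1406/41
  p_5/q_5 = 4801/140
  p_6/q_6 = 327874/9561
q_5 = 140 ≤ 197 < 9561 = q_6, so the answer is 4801/140.

4801/140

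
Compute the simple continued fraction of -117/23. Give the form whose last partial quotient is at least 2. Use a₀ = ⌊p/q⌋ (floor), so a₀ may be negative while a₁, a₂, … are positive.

-117 = -6×23 + 21
23 = 1×21 + 2
21 = 10×2 + 1
2 = 2×1 + 0  (stop)
So -117/23 = [-6; 1, 10, 2].

[-6; 1, 10, 2]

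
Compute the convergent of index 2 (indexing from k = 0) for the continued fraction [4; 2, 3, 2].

Using pₖ = aₖpₖ₋₁ + pₖ₋₂, qₖ = aₖqₖ₋₁ + qₖ₋₂ (with p₋₁=1, p₋₂=0, q₋₁=0, q₋₂=1):
  k=0: a=4, p=4, q=1
  k=1: a=2, p=9, q=2
  k=2: a=3, p=31, q=7

31/7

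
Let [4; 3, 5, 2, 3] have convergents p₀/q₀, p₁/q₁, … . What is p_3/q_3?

151/35

Using pₖ = aₖpₖ₋₁ + pₖ₋₂, qₖ = aₖqₖ₋₁ + qₖ₋₂ (with p₋₁=1, p₋₂=0, q₋₁=0, q₋₂=1):
  k=0: a=4, p=4, q=1
  k=1: a=3, p=13, q=3
  k=2: a=5, p=69, q=16
  k=3: a=2, p=151, q=35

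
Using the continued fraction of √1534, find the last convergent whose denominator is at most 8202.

110449/2820

√1534 = [39; 6, 78, …] (period length 2).
Convergents:
  p_0/q_0 = 39/1
  p_1/q_1 = 235/6
  p_2/q_2 = 18369/469
  p_3/q_3 = 110449/2820
  p_4/q_4 = 8633391/220429
q_3 = 2820 ≤ 8202 < 220429 = q_4, so the answer is 110449/2820.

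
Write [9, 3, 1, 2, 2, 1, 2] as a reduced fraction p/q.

Fold from the inside: start with 2/1.
  1 + 1/2 = 3/2
  2 + 2/3 = 8/3
  2 + 3/8 = 19/8
  1 + 8/19 = 27/19
  3 + 19/27 = 100/27
  9 + 27/100 = 927/100

927/100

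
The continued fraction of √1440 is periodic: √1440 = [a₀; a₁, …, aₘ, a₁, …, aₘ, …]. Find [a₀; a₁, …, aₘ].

a₀ = ⌊√1440⌋ = 37.
With m₀=0, d₀=1 and mₖ₊₁ = dₖaₖ − mₖ, dₖ₊₁ = (n − mₖ₊₁²)/dₖ, aₖ₊₁ = ⌊(a₀+mₖ₊₁)/dₖ₊₁⌋:
  k=1: m=37, d=71, a=1
  k=2: m=34, d=4, a=17
  k=3: m=34, d=71, a=1
  k=4: m=37, d=1, a=74
d=1 and a=2a₀=74 at k=4, so the next step gives (m, d) = (37, 71) again — its k=1 value — and the period has length 4.

[37; 1, 17, 1, 74]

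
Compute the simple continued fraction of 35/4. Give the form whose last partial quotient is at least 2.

35 = 8·4 + 3
4 = 1·3 + 1
3 = 3·1 + 0  (stop)
So 35/4 = [8; 1, 3].

[8; 1, 3]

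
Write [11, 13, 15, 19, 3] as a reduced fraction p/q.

Using pₖ = aₖpₖ₋₁ + pₖ₋₂ and qₖ = aₖqₖ₋₁ + qₖ₋₂:
  k=0: a=11, p=11, q=1
  k=1: a=13, p=144, q=13
  k=2: a=15, p=2171, q=196
  k=3: a=19, p=41393, q=3737
  k=4: a=3, p=126350, q=11407

126350/11407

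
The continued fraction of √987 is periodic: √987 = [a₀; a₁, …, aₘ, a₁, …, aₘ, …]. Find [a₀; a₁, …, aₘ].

a₀ = ⌊√987⌋ = 31.
With m₀=0, d₀=1 and mₖ₊₁ = dₖaₖ − mₖ, dₖ₊₁ = (n − mₖ₊₁²)/dₖ, aₖ₊₁ = ⌊(a₀+mₖ₊₁)/dₖ₊₁⌋:
  k=1: m=31, d=26, a=2
  k=2: m=21, d=21, a=2
  k=3: m=21, d=26, a=2
  k=4: m=31, d=1, a=62
d=1 and a=2a₀=62 at k=4, so the next step gives (m, d) = (31, 26) again — its k=1 value — and the period has length 4.

[31; 2, 2, 2, 62]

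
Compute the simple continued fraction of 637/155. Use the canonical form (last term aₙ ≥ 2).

637 = 4*155 + 17
155 = 9*17 + 2
17 = 8*2 + 1
2 = 2*1 + 0  (stop)
So 637/155 = [4; 9, 8, 2].

[4; 9, 8, 2]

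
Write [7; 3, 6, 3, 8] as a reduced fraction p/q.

3651/499

Using pₖ = aₖpₖ₋₁ + pₖ₋₂ and qₖ = aₖqₖ₋₁ + qₖ₋₂:
  k=0: a=7, p=7, q=1
  k=1: a=3, p=22, q=3
  k=2: a=6, p=139, q=19
  k=3: a=3, p=439, q=60
  k=4: a=8, p=3651, q=499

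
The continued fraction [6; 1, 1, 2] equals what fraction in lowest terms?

33/5

Using pₖ = aₖpₖ₋₁ + pₖ₋₂ and qₖ = aₖqₖ₋₁ + qₖ₋₂:
  k=0: a=6, p=6, q=1
  k=1: a=1, p=7, q=1
  k=2: a=1, p=13, q=2
  k=3: a=2, p=33, q=5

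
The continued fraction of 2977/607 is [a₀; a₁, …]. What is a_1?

2977 = 4·607 + 549   →  a_0 = 4
607 = 1·549 + 58   →  a_1 = 1

1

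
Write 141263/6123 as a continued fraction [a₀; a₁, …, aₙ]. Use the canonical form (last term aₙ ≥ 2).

141263 = 23×6123 + 434
6123 = 14×434 + 47
434 = 9×47 + 11
47 = 4×11 + 3
11 = 3×3 + 2
3 = 1×2 + 1
2 = 2×1 + 0  (stop)
So 141263/6123 = [23; 14, 9, 4, 3, 1, 2].

[23; 14, 9, 4, 3, 1, 2]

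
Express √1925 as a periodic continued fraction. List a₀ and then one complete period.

a₀ = ⌊√1925⌋ = 43.
With m₀=0, d₀=1 and mₖ₊₁ = dₖaₖ − mₖ, dₖ₊₁ = (n − mₖ₊₁²)/dₖ, aₖ₊₁ = ⌊(a₀+mₖ₊₁)/dₖ₊₁⌋:
  k=1: m=43, d=76, a=1
  k=2: m=33, d=11, a=6
  k=3: m=33, d=76, a=1
  k=4: m=43, d=1, a=86
d=1 and a=2a₀=86 at k=4, so the next step gives (m, d) = (43, 76) again — its k=1 value — and the period has length 4.

[43; 1, 6, 1, 86]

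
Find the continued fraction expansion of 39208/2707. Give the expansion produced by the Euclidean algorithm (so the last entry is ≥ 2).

39208 = 14·2707 + 1310
2707 = 2·1310 + 87
1310 = 15·87 + 5
87 = 17·5 + 2
5 = 2·2 + 1
2 = 2·1 + 0  (stop)
So 39208/2707 = [14; 2, 15, 17, 2, 2].

[14; 2, 15, 17, 2, 2]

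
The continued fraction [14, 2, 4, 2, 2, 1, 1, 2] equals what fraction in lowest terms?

4407/305

Fold from the inside: start with 2/1.
  1 + 1/2 = 3/2
  1 + 2/3 = 5/3
  2 + 3/5 = 13/5
  2 + 5/13 = 31/13
  4 + 13/31 = 137/31
  2 + 31/137 = 305/137
  14 + 137/305 = 4407/305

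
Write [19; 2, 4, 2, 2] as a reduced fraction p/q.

953/49

Using pₖ = aₖpₖ₋₁ + pₖ₋₂ and qₖ = aₖqₖ₋₁ + qₖ₋₂:
  k=0: a=19, p=19, q=1
  k=1: a=2, p=39, q=2
  k=2: a=4, p=175, q=9
  k=3: a=2, p=389, q=20
  k=4: a=2, p=953, q=49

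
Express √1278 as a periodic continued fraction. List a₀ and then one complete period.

a₀ = ⌊√1278⌋ = 35.
With m₀=0, d₀=1 and mₖ₊₁ = dₖaₖ − mₖ, dₖ₊₁ = (n − mₖ₊₁²)/dₖ, aₖ₊₁ = ⌊(a₀+mₖ₊₁)/dₖ₊₁⌋:
  k=1: m=35, d=53, a=1
  k=2: m=18, d=18, a=2
  k=3: m=18, d=53, a=1
  k=4: m=35, d=1, a=70
d=1 and a=2a₀=70 at k=4, so the next step gives (m, d) = (35, 53) again — its k=1 value — and the period has length 4.

[35; 1, 2, 1, 70]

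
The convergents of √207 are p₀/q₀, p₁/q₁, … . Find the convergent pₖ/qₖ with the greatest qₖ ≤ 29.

√207 = [14; 2, 1, 1, 2, 1, 1, 2, 28, …] (period length 8).
Convergents:
  p_0/q_0 = 14/1
  p_1/q_1 = 29/2
  p_2/q_2 = 43/3
  p_3/q_3 = 72/5
  p_4/q_4 = 187/13
  p_5/q_5 = 259/18
  p_6/q_6 = 446/31
q_5 = 18 ≤ 29 < 31 = q_6, so the answer is 259/18.

259/18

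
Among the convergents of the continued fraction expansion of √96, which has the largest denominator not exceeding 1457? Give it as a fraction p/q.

√96 = [9; 1, 3, 1, 18, …] (period length 4).
Convergents:
  p_0/q_0 = 9/1
  p_1/q_1 = 10/1
  p_2/q_2 = 39/4
  p_3/q_3 = 49/5
  p_4/q_4 = 921/94
  p_5/q_5 = 970/99
  p_6/q_6 = 3831/391
  p_7/q_7 = 4801/490
  p_8/q_8 = 90249/9211
q_7 = 490 ≤ 1457 < 9211 = q_8, so the answer is 4801/490.

4801/490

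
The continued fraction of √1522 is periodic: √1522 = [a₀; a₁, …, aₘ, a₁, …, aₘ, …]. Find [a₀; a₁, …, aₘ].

[39; 78]

a₀ = ⌊√1522⌋ = 39.
With m₀=0, d₀=1 and mₖ₊₁ = dₖaₖ − mₖ, dₖ₊₁ = (n − mₖ₊₁²)/dₖ, aₖ₊₁ = ⌊(a₀+mₖ₊₁)/dₖ₊₁⌋:
  k=1: m=39, d=1, a=78
d=1 and a=2a₀=78 at k=1, so the next step gives (m, d) = (39, 1) again — its k=1 value — and the period has length 1.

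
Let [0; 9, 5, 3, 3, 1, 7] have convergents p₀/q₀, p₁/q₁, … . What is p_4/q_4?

Using pₖ = aₖpₖ₋₁ + pₖ₋₂, qₖ = aₖqₖ₋₁ + qₖ₋₂ (with p₋₁=1, p₋₂=0, q₋₁=0, q₋₂=1):
  k=0: a=0, p=0, q=1
  k=1: a=9, p=1, q=9
  k=2: a=5, p=5, q=46
  k=3: a=3, p=16, q=147
  k=4: a=3, p=53, q=487

53/487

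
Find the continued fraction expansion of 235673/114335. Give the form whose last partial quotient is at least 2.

235673 = 2*114335 + 7003
114335 = 16*7003 + 2287
7003 = 3*2287 + 142
2287 = 16*142 + 15
142 = 9*15 + 7
15 = 2*7 + 1
7 = 7*1 + 0  (stop)
So 235673/114335 = [2; 16, 3, 16, 9, 2, 7].

[2; 16, 3, 16, 9, 2, 7]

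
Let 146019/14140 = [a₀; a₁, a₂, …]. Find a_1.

146019 = 10·14140 + 4619   →  a_0 = 10
14140 = 3·4619 + 283   →  a_1 = 3

3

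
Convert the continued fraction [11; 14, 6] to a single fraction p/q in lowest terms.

941/85

Fold from the inside: start with 6/1.
  14 + 1/6 = 85/6
  11 + 6/85 = 941/85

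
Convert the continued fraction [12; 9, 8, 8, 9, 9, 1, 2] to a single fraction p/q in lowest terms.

1921420/158669

Using pₖ = aₖpₖ₋₁ + pₖ₋₂ and qₖ = aₖqₖ₋₁ + qₖ₋₂:
  k=0: a=12, p=12, q=1
  k=1: a=9, p=109, q=9
  k=2: a=8, p=884, q=73
  k=3: a=8, p=7181, q=593
  k=4: a=9, p=65513, q=5410
  k=5: a=9, p=596798, q=49283
  k=6: a=1, p=662311, q=54693
  k=7: a=2, p=1921420, q=158669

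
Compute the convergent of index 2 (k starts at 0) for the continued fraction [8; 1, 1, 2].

17/2

Using pₖ = aₖpₖ₋₁ + pₖ₋₂, qₖ = aₖqₖ₋₁ + qₖ₋₂ (with p₋₁=1, p₋₂=0, q₋₁=0, q₋₂=1):
  k=0: a=8, p=8, q=1
  k=1: a=1, p=9, q=1
  k=2: a=1, p=17, q=2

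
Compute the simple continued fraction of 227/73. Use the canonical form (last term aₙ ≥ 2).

227 = 3*73 + 8
73 = 9*8 + 1
8 = 8*1 + 0  (stop)
So 227/73 = [3; 9, 8].

[3; 9, 8]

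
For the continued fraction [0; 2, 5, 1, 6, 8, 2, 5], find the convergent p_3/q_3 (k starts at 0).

6/13

Using pₖ = aₖpₖ₋₁ + pₖ₋₂, qₖ = aₖqₖ₋₁ + qₖ₋₂ (with p₋₁=1, p₋₂=0, q₋₁=0, q₋₂=1):
  k=0: a=0, p=0, q=1
  k=1: a=2, p=1, q=2
  k=2: a=5, p=5, q=11
  k=3: a=1, p=6, q=13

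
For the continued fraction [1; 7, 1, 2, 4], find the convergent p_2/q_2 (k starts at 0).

9/8

Using pₖ = aₖpₖ₋₁ + pₖ₋₂, qₖ = aₖqₖ₋₁ + qₖ₋₂ (with p₋₁=1, p₋₂=0, q₋₁=0, q₋₂=1):
  k=0: a=1, p=1, q=1
  k=1: a=7, p=8, q=7
  k=2: a=1, p=9, q=8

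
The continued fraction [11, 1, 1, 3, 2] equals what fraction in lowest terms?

185/16

Using pₖ = aₖpₖ₋₁ + pₖ₋₂ and qₖ = aₖqₖ₋₁ + qₖ₋₂:
  k=0: a=11, p=11, q=1
  k=1: a=1, p=12, q=1
  k=2: a=1, p=23, q=2
  k=3: a=3, p=81, q=7
  k=4: a=2, p=185, q=16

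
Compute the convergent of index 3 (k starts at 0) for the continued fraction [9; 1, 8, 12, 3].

Using pₖ = aₖpₖ₋₁ + pₖ₋₂, qₖ = aₖqₖ₋₁ + qₖ₋₂ (with p₋₁=1, p₋₂=0, q₋₁=0, q₋₂=1):
  k=0: a=9, p=9, q=1
  k=1: a=1, p=10, q=1
  k=2: a=8, p=89, q=9
  k=3: a=12, p=1078, q=109

1078/109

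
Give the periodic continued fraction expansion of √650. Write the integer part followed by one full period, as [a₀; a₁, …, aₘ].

a₀ = ⌊√650⌋ = 25.
With m₀=0, d₀=1 and mₖ₊₁ = dₖaₖ − mₖ, dₖ₊₁ = (n − mₖ₊₁²)/dₖ, aₖ₊₁ = ⌊(a₀+mₖ₊₁)/dₖ₊₁⌋:
  k=1: m=25, d=25, a=2
  k=2: m=25, d=1, a=50
d=1 and a=2a₀=50 at k=2, so the next step gives (m, d) = (25, 25) again — its k=1 value — and the period has length 2.

[25; 2, 50]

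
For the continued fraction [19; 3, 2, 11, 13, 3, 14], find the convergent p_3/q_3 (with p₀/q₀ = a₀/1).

1543/80

Using pₖ = aₖpₖ₋₁ + pₖ₋₂, qₖ = aₖqₖ₋₁ + qₖ₋₂ (with p₋₁=1, p₋₂=0, q₋₁=0, q₋₂=1):
  k=0: a=19, p=19, q=1
  k=1: a=3, p=58, q=3
  k=2: a=2, p=135, q=7
  k=3: a=11, p=1543, q=80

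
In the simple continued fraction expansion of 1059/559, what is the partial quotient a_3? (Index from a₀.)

1059 = 1·559 + 500   →  a_0 = 1
559 = 1·500 + 59   →  a_1 = 1
500 = 8·59 + 28   →  a_2 = 8
59 = 2·28 + 3   →  a_3 = 2

2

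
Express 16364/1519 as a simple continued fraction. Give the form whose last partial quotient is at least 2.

[10; 1, 3, 2, 2, 13, 2, 2]

16364 = 10*1519 + 1174
1519 = 1*1174 + 345
1174 = 3*345 + 139
345 = 2*139 + 67
139 = 2*67 + 5
67 = 13*5 + 2
5 = 2*2 + 1
2 = 2*1 + 0  (stop)
So 16364/1519 = [10; 1, 3, 2, 2, 13, 2, 2].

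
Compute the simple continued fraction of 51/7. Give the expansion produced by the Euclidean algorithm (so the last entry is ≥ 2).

[7; 3, 2]

51 = 7*7 + 2
7 = 3*2 + 1
2 = 2*1 + 0  (stop)
So 51/7 = [7; 3, 2].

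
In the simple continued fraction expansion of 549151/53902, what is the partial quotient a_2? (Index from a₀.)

3

549151 = 10·53902 + 10131   →  a_0 = 10
53902 = 5·10131 + 3247   →  a_1 = 5
10131 = 3·3247 + 390   →  a_2 = 3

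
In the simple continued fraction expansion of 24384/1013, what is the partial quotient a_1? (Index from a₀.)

14

24384 = 24·1013 + 72   →  a_0 = 24
1013 = 14·72 + 5   →  a_1 = 14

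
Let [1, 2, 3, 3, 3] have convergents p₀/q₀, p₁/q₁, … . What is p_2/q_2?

10/7

Using pₖ = aₖpₖ₋₁ + pₖ₋₂, qₖ = aₖqₖ₋₁ + qₖ₋₂ (with p₋₁=1, p₋₂=0, q₋₁=0, q₋₂=1):
  k=0: a=1, p=1, q=1
  k=1: a=2, p=3, q=2
  k=2: a=3, p=10, q=7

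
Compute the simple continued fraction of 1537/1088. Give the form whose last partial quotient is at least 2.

1537 = 1*1088 + 449
1088 = 2*449 + 190
449 = 2*190 + 69
190 = 2*69 + 52
69 = 1*52 + 17
52 = 3*17 + 1
17 = 17*1 + 0  (stop)
So 1537/1088 = [1; 2, 2, 2, 1, 3, 17].

[1; 2, 2, 2, 1, 3, 17]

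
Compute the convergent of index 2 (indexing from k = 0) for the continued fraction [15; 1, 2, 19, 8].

Using pₖ = aₖpₖ₋₁ + pₖ₋₂, qₖ = aₖqₖ₋₁ + qₖ₋₂ (with p₋₁=1, p₋₂=0, q₋₁=0, q₋₂=1):
  k=0: a=15, p=15, q=1
  k=1: a=1, p=16, q=1
  k=2: a=2, p=47, q=3

47/3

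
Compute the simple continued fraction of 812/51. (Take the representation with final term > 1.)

812 = 15×51 + 47
51 = 1×47 + 4
47 = 11×4 + 3
4 = 1×3 + 1
3 = 3×1 + 0  (stop)
So 812/51 = [15; 1, 11, 1, 3].

[15; 1, 11, 1, 3]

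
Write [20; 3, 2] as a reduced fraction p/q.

Fold from the inside: start with 2/1.
  3 + 1/2 = 7/2
  20 + 2/7 = 142/7

142/7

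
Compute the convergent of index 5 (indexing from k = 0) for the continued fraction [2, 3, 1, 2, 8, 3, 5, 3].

Using pₖ = aₖpₖ₋₁ + pₖ₋₂, qₖ = aₖqₖ₋₁ + qₖ₋₂ (with p₋₁=1, p₋₂=0, q₋₁=0, q₋₂=1):
  k=0: a=2, p=2, q=1
  k=1: a=3, p=7, q=3
  k=2: a=1, p=9, q=4
  k=3: a=2, p=25, q=11
  k=4: a=8, p=209, q=92
  k=5: a=3, p=652, q=287

652/287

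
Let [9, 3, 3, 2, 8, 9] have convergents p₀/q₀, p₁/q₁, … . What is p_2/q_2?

Using pₖ = aₖpₖ₋₁ + pₖ₋₂, qₖ = aₖqₖ₋₁ + qₖ₋₂ (with p₋₁=1, p₋₂=0, q₋₁=0, q₋₂=1):
  k=0: a=9, p=9, q=1
  k=1: a=3, p=28, q=3
  k=2: a=3, p=93, q=10

93/10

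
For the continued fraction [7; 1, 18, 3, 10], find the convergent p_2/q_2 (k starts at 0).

Using pₖ = aₖpₖ₋₁ + pₖ₋₂, qₖ = aₖqₖ₋₁ + qₖ₋₂ (with p₋₁=1, p₋₂=0, q₋₁=0, q₋₂=1):
  k=0: a=7, p=7, q=1
  k=1: a=1, p=8, q=1
  k=2: a=18, p=151, q=19

151/19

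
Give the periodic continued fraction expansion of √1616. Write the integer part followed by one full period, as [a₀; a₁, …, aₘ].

a₀ = ⌊√1616⌋ = 40.

[40; 5, 80]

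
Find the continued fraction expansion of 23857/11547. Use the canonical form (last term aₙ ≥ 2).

23857 = 2*11547 + 763
11547 = 15*763 + 102
763 = 7*102 + 49
102 = 2*49 + 4
49 = 12*4 + 1
4 = 4*1 + 0  (stop)
So 23857/11547 = [2; 15, 7, 2, 12, 4].

[2; 15, 7, 2, 12, 4]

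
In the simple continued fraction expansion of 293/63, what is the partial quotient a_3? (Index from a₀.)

1

293 = 4·63 + 41   →  a_0 = 4
63 = 1·41 + 22   →  a_1 = 1
41 = 1·22 + 19   →  a_2 = 1
22 = 1·19 + 3   →  a_3 = 1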